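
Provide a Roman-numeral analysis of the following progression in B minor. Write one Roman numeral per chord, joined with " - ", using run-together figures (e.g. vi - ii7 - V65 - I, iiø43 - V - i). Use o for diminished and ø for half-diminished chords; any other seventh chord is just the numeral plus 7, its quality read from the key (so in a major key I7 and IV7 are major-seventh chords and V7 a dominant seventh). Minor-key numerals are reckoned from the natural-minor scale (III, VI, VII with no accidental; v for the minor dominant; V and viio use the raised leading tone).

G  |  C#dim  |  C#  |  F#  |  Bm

G: root G is the submediant; major triad there is VI.
C#dim: root C# is the supertonic; diminished triad there is iio.
C#: chromatic; C# is V of V, so V/V.
F#: major triad on F# = scale degree 5 → V.
Bm: root B is the tonic; minor triad there is i.

VI - iio - V/V - V - i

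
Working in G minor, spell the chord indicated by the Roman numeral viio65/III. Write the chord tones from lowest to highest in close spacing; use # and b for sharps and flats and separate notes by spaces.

C Eb Gb A

viio65/III is a secondary leading-tone chord. The target III is Bb in G minor; the applied chord is rooted a semitone below, on A.
Building a fully diminished seventh chord on A gives A-C-Eb-Gb.
With the 65 figure the chord is in first inversion; from the bass C upward in close position it reads C-Eb-Gb-A.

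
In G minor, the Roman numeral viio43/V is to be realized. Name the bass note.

G

The applied chord viio43/V is rooted on C#: C#-E-G-Bb.
The figure 43 means second inversion — the fifth is in the bass.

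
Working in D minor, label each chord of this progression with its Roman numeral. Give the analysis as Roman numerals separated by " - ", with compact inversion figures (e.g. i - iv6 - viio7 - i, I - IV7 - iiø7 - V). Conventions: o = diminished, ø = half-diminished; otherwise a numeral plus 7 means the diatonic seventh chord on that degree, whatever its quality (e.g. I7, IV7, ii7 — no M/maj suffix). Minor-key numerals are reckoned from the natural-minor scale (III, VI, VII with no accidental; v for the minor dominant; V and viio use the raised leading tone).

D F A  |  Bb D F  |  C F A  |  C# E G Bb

i - VI - III64 - viio7

D-F-A has root D, degree 1 in D minor, so i.
Bb-D-F: major triad on Bb = scale degree 6 → VI.
C-F-A has root F, degree 3 in D minor, so III64.
C#-E-G-Bb has root C#, degree 7 in D minor, so viio7.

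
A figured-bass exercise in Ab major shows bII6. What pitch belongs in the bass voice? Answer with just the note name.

bII in Ab major has root Bbb; the chord is Bbb-Db-Fb.
The figure 6 means first inversion — the third is in the bass.

Db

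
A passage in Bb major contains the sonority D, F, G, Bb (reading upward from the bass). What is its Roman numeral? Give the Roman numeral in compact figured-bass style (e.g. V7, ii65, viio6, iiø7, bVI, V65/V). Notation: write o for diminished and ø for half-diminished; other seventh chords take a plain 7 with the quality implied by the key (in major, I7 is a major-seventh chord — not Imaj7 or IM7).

vi43

Stacked in thirds the chord is G-Bb-D-F: a minor seventh chord on G.
In Bb major, G is the submediant; the diatonic minor seventh chord there is vi7.
With D in the bass the chord is in second inversion, so the figured bass is 43.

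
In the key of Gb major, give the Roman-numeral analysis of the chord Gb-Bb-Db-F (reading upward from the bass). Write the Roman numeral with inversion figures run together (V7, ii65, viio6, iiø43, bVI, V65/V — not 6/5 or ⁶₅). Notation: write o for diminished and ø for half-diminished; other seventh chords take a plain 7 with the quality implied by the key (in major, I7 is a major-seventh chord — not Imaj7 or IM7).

Stacked in thirds the chord is Gb-Bb-Db-F: a major seventh chord on Gb.
Gb is scale degree 1 in Gb major, and a major seventh chord on that degree is written I7.

I7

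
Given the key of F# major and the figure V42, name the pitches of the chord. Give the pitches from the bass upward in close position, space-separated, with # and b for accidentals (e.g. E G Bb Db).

B C# E# G#

In F# major, scale degree 5 is C#, and the diatonic chord built there is a dominant seventh chord.
That chord is spelled C#-E#-G#-B.
With the 42 figure the chord is in third inversion; from the bass B upward in close position it reads B-C#-E#-G#.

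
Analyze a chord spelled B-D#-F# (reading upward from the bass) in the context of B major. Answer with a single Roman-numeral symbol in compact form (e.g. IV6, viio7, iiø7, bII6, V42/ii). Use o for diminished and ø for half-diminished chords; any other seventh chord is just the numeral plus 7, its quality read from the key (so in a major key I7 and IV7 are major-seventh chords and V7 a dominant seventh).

I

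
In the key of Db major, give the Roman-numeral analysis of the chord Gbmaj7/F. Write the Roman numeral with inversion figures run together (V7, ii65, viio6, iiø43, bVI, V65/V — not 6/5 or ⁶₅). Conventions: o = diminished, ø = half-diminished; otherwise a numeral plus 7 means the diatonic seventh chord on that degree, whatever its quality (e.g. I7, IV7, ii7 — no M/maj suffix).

IV42

The pitches Gb-Bb-Db-F form a major seventh chord rooted on Gb.
In Db major, Gb is the subdominant; the diatonic major seventh chord there is IV7.
With F in the bass the chord is in third inversion, so the figured bass is 42.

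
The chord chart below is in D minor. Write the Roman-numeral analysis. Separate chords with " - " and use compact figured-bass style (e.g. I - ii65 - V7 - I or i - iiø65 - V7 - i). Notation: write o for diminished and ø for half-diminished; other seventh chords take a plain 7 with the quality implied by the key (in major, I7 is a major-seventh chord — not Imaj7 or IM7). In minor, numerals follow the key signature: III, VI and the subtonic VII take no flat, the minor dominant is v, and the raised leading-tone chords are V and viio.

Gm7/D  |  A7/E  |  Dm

iv43 - V43 - i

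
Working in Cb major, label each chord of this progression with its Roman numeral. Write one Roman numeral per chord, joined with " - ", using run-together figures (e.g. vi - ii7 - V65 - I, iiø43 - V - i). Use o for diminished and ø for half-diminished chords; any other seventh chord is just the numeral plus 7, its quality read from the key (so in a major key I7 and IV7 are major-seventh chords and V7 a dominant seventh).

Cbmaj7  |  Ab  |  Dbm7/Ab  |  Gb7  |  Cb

Cbmaj7: major seventh chord on Cb = scale degree 1 → I7.
Ab: a major triad on Ab, the applied dominant of ii → V/ii.
Dbm7/Ab: minor seventh chord on Db = scale degree 2 → ii43.
Gb7 has root Gb, degree 5 in Cb major, so V7.
Cb has root Cb, degree 1 in Cb major, so I.

I7 - V/ii - ii43 - V7 - I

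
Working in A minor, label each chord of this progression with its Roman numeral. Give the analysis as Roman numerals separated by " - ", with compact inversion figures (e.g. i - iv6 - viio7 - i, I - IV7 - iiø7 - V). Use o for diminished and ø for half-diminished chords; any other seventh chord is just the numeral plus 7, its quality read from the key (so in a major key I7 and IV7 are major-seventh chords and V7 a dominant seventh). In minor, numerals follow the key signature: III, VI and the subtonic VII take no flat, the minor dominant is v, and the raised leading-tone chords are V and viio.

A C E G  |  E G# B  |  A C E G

i7 - V - i7

A-C-E-G: root A is the tonic; minor seventh chord there is i7.
E-G#-B: major triad on E = scale degree 5 → V.
A-C-E-G: root A is the tonic; minor seventh chord there is i7.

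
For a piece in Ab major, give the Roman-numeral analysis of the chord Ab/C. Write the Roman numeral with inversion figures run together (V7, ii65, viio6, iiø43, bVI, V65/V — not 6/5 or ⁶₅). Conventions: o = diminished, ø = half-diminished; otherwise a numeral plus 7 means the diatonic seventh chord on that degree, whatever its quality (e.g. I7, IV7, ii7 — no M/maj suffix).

Stacked in thirds the chord is Ab-C-Eb: a major triad on Ab.
Ab is scale degree 1 in Ab major, and a major triad on that degree is written I.
With C in the bass the chord is in first inversion, so the figured bass is 6.

I6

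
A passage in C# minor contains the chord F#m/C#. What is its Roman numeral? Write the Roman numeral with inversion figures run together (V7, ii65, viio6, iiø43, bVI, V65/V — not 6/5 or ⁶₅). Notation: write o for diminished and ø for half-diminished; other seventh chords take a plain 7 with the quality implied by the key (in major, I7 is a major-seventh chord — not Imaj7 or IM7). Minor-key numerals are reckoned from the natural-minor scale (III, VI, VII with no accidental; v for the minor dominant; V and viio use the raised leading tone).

iv64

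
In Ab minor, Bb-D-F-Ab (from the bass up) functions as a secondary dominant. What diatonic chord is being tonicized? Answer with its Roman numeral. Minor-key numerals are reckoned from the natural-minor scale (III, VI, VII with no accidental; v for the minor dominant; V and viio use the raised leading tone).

The chord is a dominant seventh chord on Bb.
A dominant resolves down a perfect fifth: Bb → Eb. In Ab minor, Eb is scale degree 5, i.e. V.

V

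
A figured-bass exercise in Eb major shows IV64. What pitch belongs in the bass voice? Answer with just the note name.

Eb

IV in Eb major has root Ab; the chord is Ab-C-Eb.
The figure 64 means second inversion — the fifth is in the bass.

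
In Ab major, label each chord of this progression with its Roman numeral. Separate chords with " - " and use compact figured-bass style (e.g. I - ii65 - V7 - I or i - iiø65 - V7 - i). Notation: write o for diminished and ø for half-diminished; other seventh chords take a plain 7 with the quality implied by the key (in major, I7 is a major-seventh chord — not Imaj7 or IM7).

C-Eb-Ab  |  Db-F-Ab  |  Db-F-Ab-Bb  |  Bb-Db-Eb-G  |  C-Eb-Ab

I6 - IV - ii65 - V43 - I6

C-Eb-Ab: major triad on Ab = scale degree 1 → I6.
Db-F-Ab: major triad on Db = scale degree 4 → IV.
Db-F-Ab-Bb: root Bb is the supertonic; minor seventh chord there is ii65.
Bb-Db-Eb-G: root Eb is the dominant; dominant seventh chord there is V43.
C-Eb-Ab: major triad on Ab = scale degree 1 → I6.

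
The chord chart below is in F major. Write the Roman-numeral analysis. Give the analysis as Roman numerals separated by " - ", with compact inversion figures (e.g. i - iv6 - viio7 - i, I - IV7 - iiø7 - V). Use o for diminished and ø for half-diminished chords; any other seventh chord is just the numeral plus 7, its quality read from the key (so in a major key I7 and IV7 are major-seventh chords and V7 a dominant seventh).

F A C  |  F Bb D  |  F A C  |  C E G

I - IV64 - I - V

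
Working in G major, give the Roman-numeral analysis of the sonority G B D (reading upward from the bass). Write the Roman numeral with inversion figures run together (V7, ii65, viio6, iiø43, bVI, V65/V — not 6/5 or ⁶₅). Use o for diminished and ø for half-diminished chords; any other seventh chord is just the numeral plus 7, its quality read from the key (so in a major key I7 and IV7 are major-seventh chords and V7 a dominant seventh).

I

The pitches G-B-D form a major triad rooted on G.
In G major, G is the tonic; the diatonic major triad there is I.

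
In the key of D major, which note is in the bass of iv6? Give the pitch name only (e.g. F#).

iv in D major has root G; the chord is G-Bb-D.
The figure 6 means first inversion — the third is in the bass.

Bb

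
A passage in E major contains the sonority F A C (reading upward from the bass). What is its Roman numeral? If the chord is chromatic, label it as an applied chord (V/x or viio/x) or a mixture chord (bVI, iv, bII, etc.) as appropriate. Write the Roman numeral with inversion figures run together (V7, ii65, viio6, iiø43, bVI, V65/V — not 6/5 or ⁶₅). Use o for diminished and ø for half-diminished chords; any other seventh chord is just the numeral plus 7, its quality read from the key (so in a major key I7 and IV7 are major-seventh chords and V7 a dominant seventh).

The pitches F-A-C form a major triad rooted on F.
F is the lowered second degree of E major (diatonic 2 would be F#). This is the Neapolitan chord — a major triad on the lowered second degree.

bII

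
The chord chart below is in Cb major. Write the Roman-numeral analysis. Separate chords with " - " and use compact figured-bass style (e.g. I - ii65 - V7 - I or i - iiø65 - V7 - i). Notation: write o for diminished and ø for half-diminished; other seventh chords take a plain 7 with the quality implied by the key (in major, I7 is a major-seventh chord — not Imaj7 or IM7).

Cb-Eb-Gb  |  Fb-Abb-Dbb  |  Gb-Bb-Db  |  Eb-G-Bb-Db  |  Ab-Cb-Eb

I - bII6 - V - V7/vi - vi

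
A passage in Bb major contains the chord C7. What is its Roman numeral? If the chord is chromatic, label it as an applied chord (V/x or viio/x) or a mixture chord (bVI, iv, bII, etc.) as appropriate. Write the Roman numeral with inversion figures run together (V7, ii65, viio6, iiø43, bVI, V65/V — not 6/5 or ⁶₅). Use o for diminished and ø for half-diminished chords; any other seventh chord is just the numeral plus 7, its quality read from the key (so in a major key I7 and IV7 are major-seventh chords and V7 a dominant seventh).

Stacked in thirds the chord is C-E-G-Bb: a dominant seventh chord on C.
C is not a diatonic chord root with this quality in Bb major, but it lies a perfect fifth above F (V), so the chord functions as an applied dominant of V.

V7/V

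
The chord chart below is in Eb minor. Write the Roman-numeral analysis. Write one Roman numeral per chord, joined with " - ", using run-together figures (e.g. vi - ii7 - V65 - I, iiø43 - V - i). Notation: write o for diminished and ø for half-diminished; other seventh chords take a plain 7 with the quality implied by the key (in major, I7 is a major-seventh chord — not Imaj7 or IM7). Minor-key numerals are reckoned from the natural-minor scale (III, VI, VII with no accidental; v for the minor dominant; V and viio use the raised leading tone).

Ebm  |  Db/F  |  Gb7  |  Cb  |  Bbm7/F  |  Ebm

Ebm has root Eb, degree 1 in Eb minor, so i.
Db/F: major triad on Db = scale degree 7 → VII6.
Gb7 is the secondary dominant of VI (dominant seventh chord on Gb): V7/VI.
Cb: root Cb is the submediant; major triad there is VI.
Bbm7/F: minor seventh chord on Bb = scale degree 5 → v43.
Ebm: root Eb is the tonic; minor triad there is i.

i - VII6 - V7/VI - VI - v43 - i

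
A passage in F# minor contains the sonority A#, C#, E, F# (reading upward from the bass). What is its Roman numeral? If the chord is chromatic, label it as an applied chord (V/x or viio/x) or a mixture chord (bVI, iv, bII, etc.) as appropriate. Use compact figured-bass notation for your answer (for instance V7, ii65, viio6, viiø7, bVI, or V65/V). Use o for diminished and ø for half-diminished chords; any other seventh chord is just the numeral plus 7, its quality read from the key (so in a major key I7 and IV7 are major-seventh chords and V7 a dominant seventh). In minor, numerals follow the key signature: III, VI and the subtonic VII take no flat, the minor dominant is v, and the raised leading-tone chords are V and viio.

V65/iv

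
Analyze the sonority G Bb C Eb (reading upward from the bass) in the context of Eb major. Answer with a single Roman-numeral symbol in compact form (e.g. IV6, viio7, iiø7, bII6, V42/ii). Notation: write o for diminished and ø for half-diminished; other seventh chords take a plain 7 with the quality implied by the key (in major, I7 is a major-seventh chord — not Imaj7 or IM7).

vi43

The pitches C-Eb-G-Bb form a minor seventh chord rooted on C.
In Eb major, C is the submediant; the diatonic minor seventh chord there is vi7.
With G in the bass the chord is in second inversion, so the figured bass is 43.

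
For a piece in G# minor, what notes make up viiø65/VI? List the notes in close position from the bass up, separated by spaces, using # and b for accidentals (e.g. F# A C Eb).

F# A C# D#

viiø65/VI is a secondary leading-tone chord. The target VI is E in G# minor; the applied chord is rooted a semitone below, on D#.
Building a half-diminished seventh chord on D# gives D#-F#-A-C#.
With the 65 figure the chord is in first inversion; from the bass F# upward in close position it reads F#-A-C#-D#.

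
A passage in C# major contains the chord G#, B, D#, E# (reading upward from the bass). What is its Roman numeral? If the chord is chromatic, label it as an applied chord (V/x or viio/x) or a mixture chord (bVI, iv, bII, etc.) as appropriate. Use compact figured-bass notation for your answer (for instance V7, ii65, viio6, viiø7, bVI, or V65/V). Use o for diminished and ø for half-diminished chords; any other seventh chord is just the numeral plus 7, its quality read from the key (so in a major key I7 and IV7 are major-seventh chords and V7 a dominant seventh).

The pitches E#-G#-B-D# form a half-diminished seventh chord rooted on E#.
E# sits a half step below F# (IV in C# major); a diminished chord there is the applied leading-tone chord of IV.
With G# in the bass the chord is in first inversion, so the figured bass is 65.

viiø65/IV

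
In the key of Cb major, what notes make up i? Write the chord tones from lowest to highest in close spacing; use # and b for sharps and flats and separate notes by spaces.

Cb Ebb Gb

i is the minor tonic, borrowed from the parallel minor. In Cb major that root is Cb.
So the chord is Cb-Ebb-Gb.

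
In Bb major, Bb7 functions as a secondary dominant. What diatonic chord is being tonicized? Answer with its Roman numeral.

IV

The chord is a dominant seventh chord on Bb.
A dominant resolves down a perfect fifth: Bb → Eb. In Bb major, Eb is scale degree 4, i.e. IV.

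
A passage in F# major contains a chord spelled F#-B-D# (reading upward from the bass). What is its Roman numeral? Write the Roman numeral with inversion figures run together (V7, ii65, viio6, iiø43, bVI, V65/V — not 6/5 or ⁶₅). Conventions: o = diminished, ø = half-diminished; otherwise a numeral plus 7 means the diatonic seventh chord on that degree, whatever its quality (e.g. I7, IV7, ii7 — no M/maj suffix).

IV64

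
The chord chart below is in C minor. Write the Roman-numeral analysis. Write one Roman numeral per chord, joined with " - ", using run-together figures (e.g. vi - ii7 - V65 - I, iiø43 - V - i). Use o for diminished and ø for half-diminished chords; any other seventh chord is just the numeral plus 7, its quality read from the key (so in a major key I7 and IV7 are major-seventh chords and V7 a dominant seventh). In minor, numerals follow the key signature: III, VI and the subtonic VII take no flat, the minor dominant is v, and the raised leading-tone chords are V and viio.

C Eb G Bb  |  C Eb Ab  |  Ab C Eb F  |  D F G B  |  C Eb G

i7 - VI6 - iv65 - V43 - i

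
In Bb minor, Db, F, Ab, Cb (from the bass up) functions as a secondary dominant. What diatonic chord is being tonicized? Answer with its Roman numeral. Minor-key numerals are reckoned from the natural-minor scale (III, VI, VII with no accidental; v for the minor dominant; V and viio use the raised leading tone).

VI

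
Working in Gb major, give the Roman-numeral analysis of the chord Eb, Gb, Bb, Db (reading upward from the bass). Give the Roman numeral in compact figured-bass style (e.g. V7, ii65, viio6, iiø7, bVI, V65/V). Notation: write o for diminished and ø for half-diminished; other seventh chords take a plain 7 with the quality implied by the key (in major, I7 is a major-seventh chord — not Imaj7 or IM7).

The pitches Eb-Gb-Bb-Db form a minor seventh chord rooted on Eb.
Eb is scale degree 6 in Gb major, and a minor seventh chord on that degree is written vi7.

vi7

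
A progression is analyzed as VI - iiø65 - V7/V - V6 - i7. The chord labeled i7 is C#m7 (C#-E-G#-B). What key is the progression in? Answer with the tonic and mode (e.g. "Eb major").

The chord C#m7 is a minor seventh chord rooted on C#; its label is i7.
If C# is scale degree 1 and the mode makes that degree carry a minor seventh chord, the tonic is C# and the mode is minor.

C# minor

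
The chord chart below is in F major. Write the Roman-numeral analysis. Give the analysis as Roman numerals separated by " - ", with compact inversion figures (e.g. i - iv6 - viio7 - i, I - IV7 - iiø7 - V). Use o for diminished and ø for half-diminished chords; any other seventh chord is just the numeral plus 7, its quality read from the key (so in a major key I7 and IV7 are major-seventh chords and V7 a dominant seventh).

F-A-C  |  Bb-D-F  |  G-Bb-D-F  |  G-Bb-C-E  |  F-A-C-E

F-A-C: root F is the tonic; major triad there is I.
Bb-D-F: root Bb is the subdominant; major triad there is IV.
G-Bb-D-F: minor seventh chord on G = scale degree 2 → ii7.
G-Bb-C-E has root C, degree 5 in F major, so V43.
F-A-C-E: major seventh chord on F = scale degree 1 → I7.

I - IV - ii7 - V43 - I7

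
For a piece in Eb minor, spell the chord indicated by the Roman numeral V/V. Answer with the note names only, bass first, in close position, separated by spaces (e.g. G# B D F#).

The slash means an applied dominant: we want the dominant of V. In Eb minor, V is Bb major, and its dominant is built on F.
Building a major triad on F gives F-A-C.

F A C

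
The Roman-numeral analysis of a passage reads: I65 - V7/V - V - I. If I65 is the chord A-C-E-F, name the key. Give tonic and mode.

The chord Fmaj7/A is a major seventh chord rooted on F; its label is I65.
If F is scale degree 1 and the mode makes that degree carry a major seventh chord, the tonic is F and the mode is major.

F major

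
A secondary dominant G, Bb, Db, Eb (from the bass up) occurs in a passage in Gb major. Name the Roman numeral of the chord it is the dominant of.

ii

The chord is a dominant seventh chord on Eb.
A dominant resolves down a perfect fifth: Eb → Ab. In Gb major, Ab is scale degree 2, i.e. ii.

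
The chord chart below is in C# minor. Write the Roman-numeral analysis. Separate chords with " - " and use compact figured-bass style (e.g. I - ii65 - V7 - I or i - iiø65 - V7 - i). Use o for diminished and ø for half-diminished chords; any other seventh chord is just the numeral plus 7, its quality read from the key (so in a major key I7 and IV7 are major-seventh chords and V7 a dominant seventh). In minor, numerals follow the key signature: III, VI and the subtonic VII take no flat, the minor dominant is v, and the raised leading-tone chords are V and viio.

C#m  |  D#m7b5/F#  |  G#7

i - iiø65 - V7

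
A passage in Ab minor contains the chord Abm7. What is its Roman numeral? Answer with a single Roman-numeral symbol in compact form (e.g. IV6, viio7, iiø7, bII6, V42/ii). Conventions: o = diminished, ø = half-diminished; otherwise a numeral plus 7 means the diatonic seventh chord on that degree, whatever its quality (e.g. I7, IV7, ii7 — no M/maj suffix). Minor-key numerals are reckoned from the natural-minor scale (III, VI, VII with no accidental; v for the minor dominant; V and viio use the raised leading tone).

The pitches Ab-Cb-Eb-Gb form a minor seventh chord rooted on Ab.
Ab is scale degree 1 in Ab minor, and a minor seventh chord on that degree is written i7.

i7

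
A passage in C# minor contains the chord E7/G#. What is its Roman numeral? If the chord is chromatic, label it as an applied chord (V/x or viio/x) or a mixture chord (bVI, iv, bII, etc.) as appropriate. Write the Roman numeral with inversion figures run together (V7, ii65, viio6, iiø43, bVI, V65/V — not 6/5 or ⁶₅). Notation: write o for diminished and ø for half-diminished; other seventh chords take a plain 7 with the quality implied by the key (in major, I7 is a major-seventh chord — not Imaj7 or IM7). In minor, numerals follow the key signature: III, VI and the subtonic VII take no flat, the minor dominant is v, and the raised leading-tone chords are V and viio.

Stacked in thirds the chord is E-G#-B-D: a dominant seventh chord on E.
E is not a diatonic chord root with this quality in C# minor, but it lies a perfect fifth above A (VI), so the chord functions as an applied dominant of VI.
With G# in the bass the chord is in first inversion, so the figured bass is 65.

V65/VI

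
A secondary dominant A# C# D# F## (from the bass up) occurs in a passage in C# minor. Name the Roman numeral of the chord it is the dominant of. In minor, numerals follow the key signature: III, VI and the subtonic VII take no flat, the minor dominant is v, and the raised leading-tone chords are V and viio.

V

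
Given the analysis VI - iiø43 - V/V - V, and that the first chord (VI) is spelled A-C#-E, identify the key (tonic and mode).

C# minor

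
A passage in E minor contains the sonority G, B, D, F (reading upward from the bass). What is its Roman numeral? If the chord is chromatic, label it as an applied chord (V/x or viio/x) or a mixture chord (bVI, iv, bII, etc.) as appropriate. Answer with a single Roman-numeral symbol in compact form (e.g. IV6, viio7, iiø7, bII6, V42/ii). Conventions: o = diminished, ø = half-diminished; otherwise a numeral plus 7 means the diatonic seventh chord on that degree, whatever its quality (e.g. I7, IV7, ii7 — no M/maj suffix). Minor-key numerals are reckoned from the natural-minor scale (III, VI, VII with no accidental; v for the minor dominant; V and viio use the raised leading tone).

Stacked in thirds the chord is G-B-D-F: a dominant seventh chord on G.
G is not a diatonic chord root with this quality in E minor, but it lies a perfect fifth above C (VI), so the chord functions as an applied dominant of VI.

V7/VI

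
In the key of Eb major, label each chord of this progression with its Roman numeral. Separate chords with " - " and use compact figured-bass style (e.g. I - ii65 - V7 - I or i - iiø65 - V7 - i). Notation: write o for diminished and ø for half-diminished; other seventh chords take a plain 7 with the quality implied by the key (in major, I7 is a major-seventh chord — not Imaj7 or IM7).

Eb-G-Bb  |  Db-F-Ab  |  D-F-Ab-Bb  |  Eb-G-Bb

I - bVII - V65 - I

Eb-G-Bb has root Eb, degree 1 in Eb major, so I.
Db-F-Ab is non-diatonic — bVII, a mixture chord from Eb minor.
D-F-Ab-Bb: dominant seventh chord on Bb = scale degree 5 → V65.
Eb-G-Bb: root Eb is the tonic; major triad there is I.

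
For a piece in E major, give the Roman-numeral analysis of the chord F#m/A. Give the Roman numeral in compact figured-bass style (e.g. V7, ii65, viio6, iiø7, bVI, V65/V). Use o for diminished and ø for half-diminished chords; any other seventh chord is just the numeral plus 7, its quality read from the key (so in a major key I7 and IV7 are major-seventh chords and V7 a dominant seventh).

ii6

The pitches F#-A-C# form a minor triad rooted on F#.
F# is scale degree 2 in E major, and a minor triad on that degree is written ii.
With A in the bass the chord is in first inversion, so the figured bass is 6.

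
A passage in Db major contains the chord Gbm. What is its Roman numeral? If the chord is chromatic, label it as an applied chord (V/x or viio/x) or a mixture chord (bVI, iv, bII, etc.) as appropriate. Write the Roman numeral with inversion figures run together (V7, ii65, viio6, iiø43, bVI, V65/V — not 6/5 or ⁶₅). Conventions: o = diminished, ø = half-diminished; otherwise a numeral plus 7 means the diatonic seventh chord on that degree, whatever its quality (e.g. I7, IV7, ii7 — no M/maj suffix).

iv

Stacked in thirds the chord is Gb-Bbb-Db: a minor triad on Gb.
Gb is the fourth degree of Db major. This is the minor subdominant, borrowed from the parallel minor.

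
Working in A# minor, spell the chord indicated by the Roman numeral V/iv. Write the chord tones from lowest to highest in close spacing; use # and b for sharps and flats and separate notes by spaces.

A# C## E#

V/iv is a secondary dominant — the dominant triad of iv. iv in A# minor is D#, so the applied chord's root is A#, a perfect fifth above.
Building a major triad on A# gives A#-C##-E#.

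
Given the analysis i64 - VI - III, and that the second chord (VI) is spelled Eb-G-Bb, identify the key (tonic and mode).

G minor

The anchor chord is a major triad on Eb, labeled VI.
If Eb is scale degree 6 and the mode makes that degree carry a major triad, the tonic is G and the mode is minor.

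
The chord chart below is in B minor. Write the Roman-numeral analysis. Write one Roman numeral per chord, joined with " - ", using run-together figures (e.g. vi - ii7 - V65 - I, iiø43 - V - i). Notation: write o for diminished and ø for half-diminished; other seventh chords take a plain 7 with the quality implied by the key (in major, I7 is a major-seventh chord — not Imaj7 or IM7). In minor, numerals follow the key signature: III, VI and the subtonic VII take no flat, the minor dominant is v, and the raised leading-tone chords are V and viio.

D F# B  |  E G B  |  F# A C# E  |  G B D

i6 - iv - v7 - VI

D-F#-B: root B is the tonic; minor triad there is i6.
E-G-B: minor triad on E = scale degree 4 → iv.
F#-A-C#-E: minor seventh chord on F# = scale degree 5 → v7.
G-B-D has root G, degree 6 in B minor, so VI.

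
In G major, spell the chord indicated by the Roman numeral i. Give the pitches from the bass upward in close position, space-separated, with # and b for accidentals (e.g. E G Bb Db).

G Bb D

i is the minor tonic, borrowed from the parallel minor. In G major that root is G.
So the chord is G-Bb-D, a minor triad.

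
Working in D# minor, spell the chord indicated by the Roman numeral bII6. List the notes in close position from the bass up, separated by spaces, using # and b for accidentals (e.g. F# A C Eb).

Scale degree 2 in D# minor is E#; lowering it a half step gives E. bII6 is the Neapolitan sixth — a major triad on the lowered second degree, here in its customary first inversion.
So the chord is E-G#-B.
With the 6 figure the chord is in first inversion; from the bass G# upward in close position it reads G#-B-E.

G# B E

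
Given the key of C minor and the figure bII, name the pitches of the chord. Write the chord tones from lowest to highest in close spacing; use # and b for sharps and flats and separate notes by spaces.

bII is the Neapolitan chord — a major triad on the lowered second degree. In C minor that root is Db.
So the chord is Db-F-Ab, a major triad.

Db F Ab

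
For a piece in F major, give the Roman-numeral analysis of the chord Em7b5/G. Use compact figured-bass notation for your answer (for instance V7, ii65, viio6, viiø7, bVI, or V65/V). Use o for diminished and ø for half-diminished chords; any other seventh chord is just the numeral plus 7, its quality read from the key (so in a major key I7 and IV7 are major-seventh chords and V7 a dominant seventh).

viiø65

Stacked in thirds the chord is E-G-Bb-D: a half-diminished seventh chord on E.
E is scale degree 7 in F major, and a half-diminished seventh chord on that degree is written viiø7.
With G in the bass the chord is in first inversion, so the figured bass is 65.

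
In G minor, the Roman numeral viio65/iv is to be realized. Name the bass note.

The applied chord viio65/iv is rooted on B: B-D-F-Ab.
The figure 65 means first inversion — the third is in the bass.

D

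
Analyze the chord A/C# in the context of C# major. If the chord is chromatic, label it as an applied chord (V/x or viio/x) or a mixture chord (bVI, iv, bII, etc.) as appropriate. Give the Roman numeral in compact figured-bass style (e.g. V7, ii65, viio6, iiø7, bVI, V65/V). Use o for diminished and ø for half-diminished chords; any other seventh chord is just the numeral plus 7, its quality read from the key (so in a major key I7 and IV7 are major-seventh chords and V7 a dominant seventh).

bVI6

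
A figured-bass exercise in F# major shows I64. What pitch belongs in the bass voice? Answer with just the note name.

C#

I in F# major has root F#; the chord is F#-A#-C#.
The figure 64 means second inversion — the fifth is in the bass.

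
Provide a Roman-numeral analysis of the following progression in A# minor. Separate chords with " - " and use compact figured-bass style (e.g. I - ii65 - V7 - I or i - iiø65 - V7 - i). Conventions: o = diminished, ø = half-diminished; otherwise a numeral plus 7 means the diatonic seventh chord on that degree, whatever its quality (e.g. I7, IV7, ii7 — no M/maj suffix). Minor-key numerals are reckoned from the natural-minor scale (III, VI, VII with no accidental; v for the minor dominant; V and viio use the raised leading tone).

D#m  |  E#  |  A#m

D#m: root D# is the subdominant; minor triad there is iv.
E#: root E# is the dominant; major triad there is V.
A#m: minor triad on A# = scale degree 1 → i.

iv - V - i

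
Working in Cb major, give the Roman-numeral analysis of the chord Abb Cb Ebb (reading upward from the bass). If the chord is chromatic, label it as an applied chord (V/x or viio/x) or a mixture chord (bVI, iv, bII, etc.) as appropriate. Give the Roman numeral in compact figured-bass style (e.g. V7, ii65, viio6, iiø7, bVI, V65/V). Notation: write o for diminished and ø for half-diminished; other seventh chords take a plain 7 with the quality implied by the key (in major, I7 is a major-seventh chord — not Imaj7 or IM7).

The pitches Abb-Cb-Ebb form a major triad rooted on Abb.
Abb is the lowered sixth degree of Cb major (diatonic 6 would be Ab). This is a major triad on the lowered sixth degree, borrowed from the parallel minor.

bVI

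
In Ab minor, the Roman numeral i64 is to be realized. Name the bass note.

Eb

i in Ab minor has root Ab; the chord is Ab-Cb-Eb.
The figure 64 means second inversion — the fifth is in the bass.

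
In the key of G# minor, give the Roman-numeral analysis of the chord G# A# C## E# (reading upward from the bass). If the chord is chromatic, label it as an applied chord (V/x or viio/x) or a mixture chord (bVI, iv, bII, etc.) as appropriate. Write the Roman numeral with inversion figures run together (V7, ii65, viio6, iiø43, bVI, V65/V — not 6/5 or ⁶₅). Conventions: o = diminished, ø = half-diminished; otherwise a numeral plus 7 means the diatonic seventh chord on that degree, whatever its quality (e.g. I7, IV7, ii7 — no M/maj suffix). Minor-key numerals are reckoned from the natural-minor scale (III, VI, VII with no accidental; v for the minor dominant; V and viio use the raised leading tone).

V42/V

Stacked in thirds the chord is A#-C##-E#-G#: a dominant seventh chord on A#.
A# is not a diatonic chord root with this quality in G# minor, but it lies a perfect fifth above D# (V), so the chord functions as an applied dominant of V.
With G# in the bass the chord is in third inversion, so the figured bass is 42.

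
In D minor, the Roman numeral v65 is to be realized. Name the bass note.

C

v in D minor has root A; the chord is A-C-E-G.
The figure 65 means first inversion — the third is in the bass.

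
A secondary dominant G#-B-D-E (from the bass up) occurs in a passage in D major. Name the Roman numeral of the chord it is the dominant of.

V

The chord is a dominant seventh chord on E.
A dominant resolves down a perfect fifth: E → A. In D major, A is scale degree 5, i.e. V.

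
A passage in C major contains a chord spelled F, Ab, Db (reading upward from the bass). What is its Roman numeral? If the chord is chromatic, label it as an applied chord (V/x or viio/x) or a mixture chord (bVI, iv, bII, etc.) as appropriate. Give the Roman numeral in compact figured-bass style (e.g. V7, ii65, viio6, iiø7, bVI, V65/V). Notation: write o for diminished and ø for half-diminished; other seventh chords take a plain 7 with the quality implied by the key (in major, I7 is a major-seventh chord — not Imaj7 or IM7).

bII6

The pitches Db-F-Ab form a major triad rooted on Db.
Db is the lowered second degree of C major (diatonic 2 would be D). This is the Neapolitan sixth — a major triad on the lowered second degree, here in its customary first inversion.
With F in the bass the chord is in first inversion, so the figured bass is 6.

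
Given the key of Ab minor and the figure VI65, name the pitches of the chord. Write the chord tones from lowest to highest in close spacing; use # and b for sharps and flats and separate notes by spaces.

Ab Cb Eb Fb

The numeral's case and figure indicate a major seventh chord. In Ab minor its root, scale degree 6, is Fb.
Stacking thirds from Fb gives Fb-Ab-Cb-Eb.
The figured bass 65 indicates first inversion, placing the third (Ab) in the bass: Ab-Cb-Eb-Fb.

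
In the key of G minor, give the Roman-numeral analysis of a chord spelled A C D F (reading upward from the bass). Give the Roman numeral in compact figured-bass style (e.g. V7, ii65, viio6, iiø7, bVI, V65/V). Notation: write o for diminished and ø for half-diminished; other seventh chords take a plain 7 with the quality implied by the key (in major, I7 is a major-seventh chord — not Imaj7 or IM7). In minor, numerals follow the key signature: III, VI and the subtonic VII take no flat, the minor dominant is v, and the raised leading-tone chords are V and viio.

v43

The pitches D-F-A-C form a minor seventh chord rooted on D.
In G minor, D is the dominant; the diatonic minor seventh chord there is v7.
With A in the bass the chord is in second inversion, so the figured bass is 43.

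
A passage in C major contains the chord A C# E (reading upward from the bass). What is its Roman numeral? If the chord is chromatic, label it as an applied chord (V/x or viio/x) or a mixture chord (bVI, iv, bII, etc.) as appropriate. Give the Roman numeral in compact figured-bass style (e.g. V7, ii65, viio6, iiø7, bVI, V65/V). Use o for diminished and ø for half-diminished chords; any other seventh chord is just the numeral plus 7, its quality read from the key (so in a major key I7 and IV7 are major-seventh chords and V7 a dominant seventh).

The pitches A-C#-E form a major triad rooted on A.
A is not a diatonic chord root with this quality in C major, but it lies a perfect fifth above D (ii), so the chord functions as an applied dominant of ii.

V/ii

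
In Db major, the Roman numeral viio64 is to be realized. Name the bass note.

viio in Db major has root C; the chord is C-Eb-Gb.
The figure 64 means second inversion — the fifth is in the bass.

Gb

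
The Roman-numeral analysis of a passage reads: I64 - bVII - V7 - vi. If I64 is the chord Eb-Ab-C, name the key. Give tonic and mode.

The chord Ab/Eb is a major triad rooted on Ab; its label is I64.
If Ab is scale degree 1 and the mode makes that degree carry a major triad, the tonic is Ab and the mode is major.

Ab major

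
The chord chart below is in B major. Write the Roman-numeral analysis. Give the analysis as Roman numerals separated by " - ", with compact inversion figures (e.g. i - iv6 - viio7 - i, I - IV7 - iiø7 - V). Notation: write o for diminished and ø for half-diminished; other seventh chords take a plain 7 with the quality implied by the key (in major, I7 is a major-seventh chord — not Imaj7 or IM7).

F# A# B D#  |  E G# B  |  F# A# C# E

F#-A#-B-D#: root B is the tonic; major seventh chord there is I43.
E-G#-B: major triad on E = scale degree 4 → IV.
F#-A#-C#-E: root F# is the dominant; dominant seventh chord there is V7.

I43 - IV - V7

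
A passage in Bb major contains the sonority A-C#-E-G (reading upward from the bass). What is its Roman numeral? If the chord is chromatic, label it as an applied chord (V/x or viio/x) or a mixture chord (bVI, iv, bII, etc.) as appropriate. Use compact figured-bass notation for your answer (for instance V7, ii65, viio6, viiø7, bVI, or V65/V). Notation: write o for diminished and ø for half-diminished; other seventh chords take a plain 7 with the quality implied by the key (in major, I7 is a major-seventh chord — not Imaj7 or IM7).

The pitches A-C#-E-G form a dominant seventh chord rooted on A.
A is not a diatonic chord root with this quality in Bb major, but it lies a perfect fifth above D (iii), so the chord functions as an applied dominant of iii.

V7/iii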